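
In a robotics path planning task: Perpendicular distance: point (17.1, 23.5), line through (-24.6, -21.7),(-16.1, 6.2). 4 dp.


|cross product| = 779.23
|line direction| = sqrt(850.66) = 29.1661
Distance = 779.23/sqrt(850.66) = 26.717

26.717


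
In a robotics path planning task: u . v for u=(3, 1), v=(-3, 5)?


u . v = u_x*v_x + u_y*v_y = 3*(-3) + 1*5
= (-9) + 5 = -4

-4


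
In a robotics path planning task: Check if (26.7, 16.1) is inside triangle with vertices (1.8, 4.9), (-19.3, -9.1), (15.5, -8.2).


Cross products: AB x AP = 112.28, BC x BP = 835.56, CA x CP = -479.63
All same sign? no

No, outside


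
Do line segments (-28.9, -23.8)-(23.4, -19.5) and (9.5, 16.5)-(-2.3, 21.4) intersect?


Cross products: d1=663.7, d2=356.69, d3=1942.57, d4=2249.58
d1*d2 < 0 and d3*d4 < 0? no

No, they don't intersect


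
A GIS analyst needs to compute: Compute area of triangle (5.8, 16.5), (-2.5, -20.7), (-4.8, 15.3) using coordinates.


Area = |x_A(y_B-y_C) + x_B(y_C-y_A) + x_C(y_A-y_B)|/2
= |(-208.8) + 3 + (-178.56)|/2
= 384.36/2 = 192.18

192.18


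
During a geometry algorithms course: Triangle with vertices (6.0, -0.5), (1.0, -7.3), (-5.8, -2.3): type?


Side lengths squared: AB^2=71.24, BC^2=71.24, CA^2=142.48
Sorted: [71.24, 71.24, 142.48]
By sides: Isosceles, By angles: Right

Isosceles, Right


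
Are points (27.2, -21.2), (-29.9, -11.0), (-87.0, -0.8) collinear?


Cross product: ((-29.9)-27.2)*((-0.8)-(-21.2)) - ((-11)-(-21.2))*((-87)-27.2)
= 0

Yes, collinear


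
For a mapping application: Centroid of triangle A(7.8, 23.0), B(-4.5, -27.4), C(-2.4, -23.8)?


Centroid = ((x_A+x_B+x_C)/3, (y_A+y_B+y_C)/3)
= ((7.8+(-4.5)+(-2.4))/3, (23+(-27.4)+(-23.8))/3)
= (0.3, -9.4)

(0.3, -9.4)


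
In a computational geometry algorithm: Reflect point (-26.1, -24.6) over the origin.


Reflection over origin: (x,y) -> (-x,-y)
(-26.1, -24.6) -> (26.1, 24.6)

(26.1, 24.6)


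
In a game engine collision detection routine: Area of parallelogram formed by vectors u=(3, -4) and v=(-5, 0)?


|u x v| = |3*0 - (-4)*(-5)|
= |0 - 20| = 20

20


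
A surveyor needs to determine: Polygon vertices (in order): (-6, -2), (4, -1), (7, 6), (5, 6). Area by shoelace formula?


Shoelace sum: ((-6)*(-1) - 4*(-2)) + (4*6 - 7*(-1)) + (7*6 - 5*6) + (5*(-2) - (-6)*6)
= 83
Area = |83|/2 = 41.5

41.5


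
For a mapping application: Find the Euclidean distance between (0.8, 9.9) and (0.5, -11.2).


dx=-0.3, dy=-21.1
d^2 = (-0.3)^2 + (-21.1)^2 = 445.3
d = sqrt(445.3) = 21.1021

21.1021


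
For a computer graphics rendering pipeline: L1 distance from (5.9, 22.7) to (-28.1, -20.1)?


|5.9-(-28.1)| + |22.7-(-20.1)| = 34 + 42.8 = 76.8

76.8


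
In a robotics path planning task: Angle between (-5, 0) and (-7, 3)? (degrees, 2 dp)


u.v = 35, |u| = sqrt(25) = 5, |v| = sqrt(58) = 7.6158
cos(theta) = u.v/(|u||v|) = 35/sqrt(1450) = 0.919145
theta = acos(0.919145) = 23.2 degrees

23.2 degrees


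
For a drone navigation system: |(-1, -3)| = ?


|u| = sqrt((-1)^2 + (-3)^2) = sqrt(10) = 3.1623

3.1623


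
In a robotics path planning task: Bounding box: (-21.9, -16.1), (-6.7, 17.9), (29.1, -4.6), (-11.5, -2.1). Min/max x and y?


x range: [-21.9, 29.1]
y range: [-16.1, 17.9]
Bounding box: (-21.9,-16.1) to (29.1,17.9)

(-21.9,-16.1) to (29.1,17.9)


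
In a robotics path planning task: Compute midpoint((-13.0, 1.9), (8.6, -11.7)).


M = (((-13)+8.6)/2, (1.9+(-11.7))/2)
= (-2.2, -4.9)

(-2.2, -4.9)


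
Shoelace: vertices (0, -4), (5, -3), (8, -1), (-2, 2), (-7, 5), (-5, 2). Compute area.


Shoelace sum: (0*(-3) - 5*(-4)) + (5*(-1) - 8*(-3)) + (8*2 - (-2)*(-1)) + ((-2)*5 - (-7)*2) + ((-7)*2 - (-5)*5) + ((-5)*(-4) - 0*2)
= 88
Area = |88|/2 = 44

44


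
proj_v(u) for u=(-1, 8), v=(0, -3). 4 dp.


u.v = -24, |v| = sqrt(9) = 3
Scalar projection = u.v / |v| = -24 / sqrt(9) = -8

-8


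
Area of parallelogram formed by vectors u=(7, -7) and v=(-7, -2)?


|u x v| = |7*(-2) - (-7)*(-7)|
= |(-14) - 49| = 63

63


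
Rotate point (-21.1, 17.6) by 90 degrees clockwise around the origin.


90° CW: (x,y) -> (y, -x)
(-21.1,17.6) -> (17.6, 21.1)

(17.6, 21.1)


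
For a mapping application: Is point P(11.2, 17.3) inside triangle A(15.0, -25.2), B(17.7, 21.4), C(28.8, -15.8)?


Cross products: AB x AP = 291.83, BC x BP = -287.31, CA x CP = -622.22
All same sign? no

No, outside


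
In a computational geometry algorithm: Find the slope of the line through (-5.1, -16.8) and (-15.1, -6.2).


slope = (y2-y1)/(x2-x1) = ((-6.2)-(-16.8))/((-15.1)-(-5.1)) = 10.6/(-10) = -1.06

-1.06


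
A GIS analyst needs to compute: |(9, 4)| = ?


|u| = sqrt(9^2 + 4^2) = sqrt(97) = 9.8489

9.8489


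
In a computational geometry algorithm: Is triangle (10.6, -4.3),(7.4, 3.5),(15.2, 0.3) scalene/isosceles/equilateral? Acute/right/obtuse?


Side lengths squared: AB^2=71.08, BC^2=71.08, CA^2=42.32
Sorted: [42.32, 71.08, 71.08]
By sides: Isosceles, By angles: Acute

Isosceles, Acute


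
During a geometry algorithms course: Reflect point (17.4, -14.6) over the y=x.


Reflection over y=x: (x,y) -> (y,x)
(17.4, -14.6) -> (-14.6, 17.4)

(-14.6, 17.4)


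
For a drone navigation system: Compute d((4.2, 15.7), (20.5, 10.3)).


dx=16.3, dy=-5.4
d^2 = 16.3^2 + (-5.4)^2 = 294.85
d = sqrt(294.85) = 17.1712

17.1712


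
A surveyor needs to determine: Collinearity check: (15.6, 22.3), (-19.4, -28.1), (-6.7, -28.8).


Cross product: ((-19.4)-15.6)*((-28.8)-22.3) - ((-28.1)-22.3)*((-6.7)-15.6)
= 664.58

No, not collinear


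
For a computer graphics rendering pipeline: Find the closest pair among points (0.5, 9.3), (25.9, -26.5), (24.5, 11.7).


d(P0,P1) = 43.8953, d(P0,P2) = 24.1197, d(P1,P2) = 38.2256
Closest: P0 and P2

Closest pair: (0.5, 9.3) and (24.5, 11.7), distance = 24.1197


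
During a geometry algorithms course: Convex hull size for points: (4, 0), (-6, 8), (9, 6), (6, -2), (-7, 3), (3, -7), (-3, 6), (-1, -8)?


Convex hull vertices (CCW): (-7, 3), (-1, -8), (3, -7), (6, -2), (9, 6), (-6, 8)
Count = 6

6


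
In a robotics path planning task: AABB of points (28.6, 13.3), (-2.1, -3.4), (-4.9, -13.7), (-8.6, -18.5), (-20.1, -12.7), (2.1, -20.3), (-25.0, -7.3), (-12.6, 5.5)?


x range: [-25, 28.6]
y range: [-20.3, 13.3]
Bounding box: (-25,-20.3) to (28.6,13.3)

(-25,-20.3) to (28.6,13.3)


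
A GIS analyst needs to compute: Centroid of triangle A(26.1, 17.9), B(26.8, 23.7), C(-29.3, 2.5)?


Centroid = ((x_A+x_B+x_C)/3, (y_A+y_B+y_C)/3)
= ((26.1+26.8+(-29.3))/3, (17.9+23.7+2.5)/3)
= (7.8667, 14.7)

(7.8667, 14.7)


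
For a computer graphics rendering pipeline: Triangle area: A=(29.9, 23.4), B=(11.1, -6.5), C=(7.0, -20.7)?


Area = |x_A(y_B-y_C) + x_B(y_C-y_A) + x_C(y_A-y_B)|/2
= |424.58 + (-489.51) + 209.3|/2
= 144.37/2 = 72.185

72.185


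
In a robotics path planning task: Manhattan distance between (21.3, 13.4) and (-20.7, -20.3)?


|21.3-(-20.7)| + |13.4-(-20.3)| = 42 + 33.7 = 75.7

75.7


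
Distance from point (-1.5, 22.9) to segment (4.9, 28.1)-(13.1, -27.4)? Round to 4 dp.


Project P onto AB: t = 0.075 (clamped to [0,1])
Closest point on segment: (5.5152, 23.9365)
Distance: 7.0913

7.0913


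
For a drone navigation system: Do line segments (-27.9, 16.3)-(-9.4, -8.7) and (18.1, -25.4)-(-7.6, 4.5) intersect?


Cross products: d1=303.71, d2=393.06, d3=378.55, d4=289.2
d1*d2 < 0 and d3*d4 < 0? no

No, they don't intersect


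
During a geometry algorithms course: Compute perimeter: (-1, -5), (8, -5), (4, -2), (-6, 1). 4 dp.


Sides: (-1, -5)->(8, -5): sqrt(81) = 9, (8, -5)->(4, -2): sqrt(25) = 5, (4, -2)->(-6, 1): sqrt(109) = 10.440307, (-6, 1)->(-1, -5): sqrt(61) = 7.81025
Sum = 32.250557
Perimeter = 32.2506

32.2506


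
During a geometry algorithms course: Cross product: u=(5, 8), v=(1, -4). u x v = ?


u x v = u_x*v_y - u_y*v_x = 5*(-4) - 8*1
= (-20) - 8 = -28

-28


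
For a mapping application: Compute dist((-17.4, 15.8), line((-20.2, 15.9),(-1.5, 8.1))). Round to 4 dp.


|cross product| = 19.97
|line direction| = sqrt(410.53) = 20.2615
Distance = 19.97/sqrt(410.53) = 0.9856

0.9856


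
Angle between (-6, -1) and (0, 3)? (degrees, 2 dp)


u.v = -3, |u| = sqrt(37) = 6.0828, |v| = sqrt(9) = 3
cos(theta) = u.v/(|u||v|) = -3/sqrt(333) = -0.164399
theta = acos(-0.164399) = 99.46 degrees

99.46 degrees


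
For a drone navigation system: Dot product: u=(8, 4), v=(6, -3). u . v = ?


u . v = u_x*v_x + u_y*v_y = 8*6 + 4*(-3)
= 48 + (-12) = 36

36


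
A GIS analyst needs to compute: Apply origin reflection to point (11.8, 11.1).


Reflection over origin: (x,y) -> (-x,-y)
(11.8, 11.1) -> (-11.8, -11.1)

(-11.8, -11.1)


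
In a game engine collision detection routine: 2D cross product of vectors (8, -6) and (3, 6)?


u x v = u_x*v_y - u_y*v_x = 8*6 - (-6)*3
= 48 - (-18) = 66

66


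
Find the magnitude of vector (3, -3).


|u| = sqrt(3^2 + (-3)^2) = sqrt(18) = 4.2426

4.2426


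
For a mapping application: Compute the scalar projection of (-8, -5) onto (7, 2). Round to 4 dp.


u.v = -66, |v| = sqrt(53) = 7.2801
Scalar projection = u.v / |v| = -66 / sqrt(53) = -9.0658

-9.0658


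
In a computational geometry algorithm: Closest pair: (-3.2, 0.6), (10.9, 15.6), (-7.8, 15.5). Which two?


d(P0,P1) = 20.5866, d(P0,P2) = 15.5939, d(P1,P2) = 18.7003
Closest: P0 and P2

Closest pair: (-3.2, 0.6) and (-7.8, 15.5), distance = 15.5939


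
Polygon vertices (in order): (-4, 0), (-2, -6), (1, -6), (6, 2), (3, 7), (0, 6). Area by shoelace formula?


Shoelace sum: ((-4)*(-6) - (-2)*0) + ((-2)*(-6) - 1*(-6)) + (1*2 - 6*(-6)) + (6*7 - 3*2) + (3*6 - 0*7) + (0*0 - (-4)*6)
= 158
Area = |158|/2 = 79

79


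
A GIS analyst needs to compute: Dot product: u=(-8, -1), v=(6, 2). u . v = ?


u . v = u_x*v_x + u_y*v_y = (-8)*6 + (-1)*2
= (-48) + (-2) = -50

-50


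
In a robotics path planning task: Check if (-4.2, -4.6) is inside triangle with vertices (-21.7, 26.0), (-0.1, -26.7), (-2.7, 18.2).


Cross products: AB x AP = 261.29, BC x BP = 126.63, CA x CP = 444.9
All same sign? yes

Yes, inside


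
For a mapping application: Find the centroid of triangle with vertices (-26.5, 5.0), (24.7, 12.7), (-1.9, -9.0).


Centroid = ((x_A+x_B+x_C)/3, (y_A+y_B+y_C)/3)
= (((-26.5)+24.7+(-1.9))/3, (5+12.7+(-9))/3)
= (-1.2333, 2.9)

(-1.2333, 2.9)


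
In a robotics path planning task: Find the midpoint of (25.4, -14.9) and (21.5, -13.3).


M = ((25.4+21.5)/2, ((-14.9)+(-13.3))/2)
= (23.45, -14.1)

(23.45, -14.1)


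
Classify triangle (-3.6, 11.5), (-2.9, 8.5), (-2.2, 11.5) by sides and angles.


Side lengths squared: AB^2=9.49, BC^2=9.49, CA^2=1.96
Sorted: [1.96, 9.49, 9.49]
By sides: Isosceles, By angles: Acute

Isosceles, Acute


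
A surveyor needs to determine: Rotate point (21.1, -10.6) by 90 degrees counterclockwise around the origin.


90° CCW: (x,y) -> (-y, x)
(21.1,-10.6) -> (10.6, 21.1)

(10.6, 21.1)


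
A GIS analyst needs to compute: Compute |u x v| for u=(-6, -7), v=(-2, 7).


|u x v| = |(-6)*7 - (-7)*(-2)|
= |(-42) - 14| = 56

56


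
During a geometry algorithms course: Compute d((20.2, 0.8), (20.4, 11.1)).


dx=0.2, dy=10.3
d^2 = 0.2^2 + 10.3^2 = 106.13
d = sqrt(106.13) = 10.3019

10.3019


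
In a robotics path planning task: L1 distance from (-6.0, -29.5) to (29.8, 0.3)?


|(-6)-29.8| + |(-29.5)-0.3| = 35.8 + 29.8 = 65.6

65.6


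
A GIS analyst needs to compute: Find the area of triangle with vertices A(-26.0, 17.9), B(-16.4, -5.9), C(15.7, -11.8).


Area = |x_A(y_B-y_C) + x_B(y_C-y_A) + x_C(y_A-y_B)|/2
= |(-153.4) + 487.08 + 373.66|/2
= 707.34/2 = 353.67

353.67


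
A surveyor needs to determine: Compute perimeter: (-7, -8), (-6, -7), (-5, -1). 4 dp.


Sides: (-7, -8)->(-6, -7): sqrt(2) = 1.414214, (-6, -7)->(-5, -1): sqrt(37) = 6.082763, (-5, -1)->(-7, -8): sqrt(53) = 7.28011
Sum = 14.777087
Perimeter = 14.7771

14.7771


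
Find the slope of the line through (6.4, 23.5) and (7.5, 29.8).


slope = (y2-y1)/(x2-x1) = (29.8-23.5)/(7.5-6.4) = 6.3/1.1 = 5.7273

5.7273


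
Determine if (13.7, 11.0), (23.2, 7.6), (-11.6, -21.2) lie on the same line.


Cross product: (23.2-13.7)*((-21.2)-11) - (7.6-11)*((-11.6)-13.7)
= -391.92

No, not collinear


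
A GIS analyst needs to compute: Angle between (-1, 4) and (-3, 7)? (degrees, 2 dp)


u.v = 31, |u| = sqrt(17) = 4.1231, |v| = sqrt(58) = 7.6158
cos(theta) = u.v/(|u||v|) = 31/sqrt(986) = 0.987241
theta = acos(0.987241) = 9.16 degrees

9.16 degrees


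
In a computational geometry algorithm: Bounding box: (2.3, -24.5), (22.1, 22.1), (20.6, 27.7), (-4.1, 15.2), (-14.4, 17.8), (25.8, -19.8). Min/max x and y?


x range: [-14.4, 25.8]
y range: [-24.5, 27.7]
Bounding box: (-14.4,-24.5) to (25.8,27.7)

(-14.4,-24.5) to (25.8,27.7)


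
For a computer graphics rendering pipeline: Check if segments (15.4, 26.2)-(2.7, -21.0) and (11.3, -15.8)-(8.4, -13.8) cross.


Cross products: d1=-130, d2=32.28, d3=339.88, d4=177.6
d1*d2 < 0 and d3*d4 < 0? no

No, they don't intersect


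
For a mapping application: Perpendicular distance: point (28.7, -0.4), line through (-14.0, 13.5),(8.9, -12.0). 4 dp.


|cross product| = 770.54
|line direction| = sqrt(1174.66) = 34.2733
Distance = 770.54/sqrt(1174.66) = 22.4822

22.4822


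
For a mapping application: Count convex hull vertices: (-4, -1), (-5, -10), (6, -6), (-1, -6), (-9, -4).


Convex hull vertices (CCW): (-9, -4), (-5, -10), (6, -6), (-4, -1)
Count = 4

4


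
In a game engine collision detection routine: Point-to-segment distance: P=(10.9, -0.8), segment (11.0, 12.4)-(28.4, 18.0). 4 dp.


Project P onto AB: t = 0 (clamped to [0,1])
Closest point on segment: (11, 12.4)
Distance: 13.2004

13.2004


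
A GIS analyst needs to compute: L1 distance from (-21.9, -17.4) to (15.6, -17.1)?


|(-21.9)-15.6| + |(-17.4)-(-17.1)| = 37.5 + 0.3 = 37.8

37.8


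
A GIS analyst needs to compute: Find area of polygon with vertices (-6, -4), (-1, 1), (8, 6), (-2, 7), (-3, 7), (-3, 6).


Shoelace sum: ((-6)*1 - (-1)*(-4)) + ((-1)*6 - 8*1) + (8*7 - (-2)*6) + ((-2)*7 - (-3)*7) + ((-3)*6 - (-3)*7) + ((-3)*(-4) - (-6)*6)
= 102
Area = |102|/2 = 51

51


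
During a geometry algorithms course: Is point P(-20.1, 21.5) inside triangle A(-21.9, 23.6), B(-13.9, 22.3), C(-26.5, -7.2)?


Cross products: AB x AP = -14.46, BC x BP = -172.82, CA x CP = -65.1
All same sign? yes

Yes, inside


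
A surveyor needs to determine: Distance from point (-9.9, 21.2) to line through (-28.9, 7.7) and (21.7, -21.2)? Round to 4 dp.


|cross product| = 1232.2
|line direction| = sqrt(3395.57) = 58.2715
Distance = 1232.2/sqrt(3395.57) = 21.1458

21.1458


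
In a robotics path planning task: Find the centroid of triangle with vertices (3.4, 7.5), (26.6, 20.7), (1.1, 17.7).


Centroid = ((x_A+x_B+x_C)/3, (y_A+y_B+y_C)/3)
= ((3.4+26.6+1.1)/3, (7.5+20.7+17.7)/3)
= (10.3667, 15.3)

(10.3667, 15.3)


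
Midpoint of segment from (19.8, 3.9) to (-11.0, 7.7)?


M = ((19.8+(-11))/2, (3.9+7.7)/2)
= (4.4, 5.8)

(4.4, 5.8)


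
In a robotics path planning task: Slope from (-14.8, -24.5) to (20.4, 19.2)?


slope = (y2-y1)/(x2-x1) = (19.2-(-24.5))/(20.4-(-14.8)) = 43.7/35.2 = 1.2415

1.2415


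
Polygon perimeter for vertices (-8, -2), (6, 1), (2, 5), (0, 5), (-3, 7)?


Sides: (-8, -2)->(6, 1): sqrt(205) = 14.317821, (6, 1)->(2, 5): sqrt(32) = 5.656854, (2, 5)->(0, 5): sqrt(4) = 2, (0, 5)->(-3, 7): sqrt(13) = 3.605551, (-3, 7)->(-8, -2): sqrt(106) = 10.29563
Sum = 35.875856
Perimeter = 35.8759

35.8759


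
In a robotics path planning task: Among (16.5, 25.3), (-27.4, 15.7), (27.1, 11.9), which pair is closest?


d(P0,P1) = 44.9374, d(P0,P2) = 17.0857, d(P1,P2) = 54.6323
Closest: P0 and P2

Closest pair: (16.5, 25.3) and (27.1, 11.9), distance = 17.0857


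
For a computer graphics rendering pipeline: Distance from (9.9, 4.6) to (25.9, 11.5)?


dx=16, dy=6.9
d^2 = 16^2 + 6.9^2 = 303.61
d = sqrt(303.61) = 17.4244

17.4244


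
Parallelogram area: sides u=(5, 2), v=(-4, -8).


|u x v| = |5*(-8) - 2*(-4)|
= |(-40) - (-8)| = 32

32


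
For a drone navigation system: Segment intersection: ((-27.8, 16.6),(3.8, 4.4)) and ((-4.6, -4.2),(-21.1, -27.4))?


Cross products: d1=-881.44, d2=52.98, d3=-374.24, d4=-1308.66
d1*d2 < 0 and d3*d4 < 0? no

No, they don't intersect


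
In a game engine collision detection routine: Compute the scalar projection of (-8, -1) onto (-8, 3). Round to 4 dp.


u.v = 61, |v| = sqrt(73) = 8.544
Scalar projection = u.v / |v| = 61 / sqrt(73) = 7.1395

7.1395


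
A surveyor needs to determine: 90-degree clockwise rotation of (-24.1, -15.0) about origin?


90° CW: (x,y) -> (y, -x)
(-24.1,-15) -> (-15, 24.1)

(-15, 24.1)


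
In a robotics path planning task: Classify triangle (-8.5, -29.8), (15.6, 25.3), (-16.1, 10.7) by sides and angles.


Side lengths squared: AB^2=3616.82, BC^2=1218.05, CA^2=1698.01
Sorted: [1218.05, 1698.01, 3616.82]
By sides: Scalene, By angles: Obtuse

Scalene, Obtuse


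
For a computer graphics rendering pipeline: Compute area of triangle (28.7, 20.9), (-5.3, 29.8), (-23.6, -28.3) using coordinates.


Area = |x_A(y_B-y_C) + x_B(y_C-y_A) + x_C(y_A-y_B)|/2
= |1667.47 + 260.76 + 210.04|/2
= 2138.27/2 = 1069.135

1069.135


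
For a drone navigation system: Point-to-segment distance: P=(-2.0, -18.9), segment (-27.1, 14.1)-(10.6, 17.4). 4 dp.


Project P onto AB: t = 0.5847 (clamped to [0,1])
Closest point on segment: (-5.0575, 16.0295)
Distance: 35.063

35.063


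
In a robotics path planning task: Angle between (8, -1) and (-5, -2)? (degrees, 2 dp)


u.v = -38, |u| = sqrt(65) = 8.0623, |v| = sqrt(29) = 5.3852
cos(theta) = u.v/(|u||v|) = -38/sqrt(1885) = -0.875242
theta = acos(-0.875242) = 151.07 degrees

151.07 degrees


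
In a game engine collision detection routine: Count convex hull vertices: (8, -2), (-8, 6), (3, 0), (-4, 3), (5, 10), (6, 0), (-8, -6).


Convex hull vertices (CCW): (-8, -6), (8, -2), (5, 10), (-8, 6)
Count = 4

4


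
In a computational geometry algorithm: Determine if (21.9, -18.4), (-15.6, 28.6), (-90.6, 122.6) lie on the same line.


Cross product: ((-15.6)-21.9)*(122.6-(-18.4)) - (28.6-(-18.4))*((-90.6)-21.9)
= 0

Yes, collinear


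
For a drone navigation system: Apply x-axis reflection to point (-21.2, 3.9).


Reflection over x-axis: (x,y) -> (x,-y)
(-21.2, 3.9) -> (-21.2, -3.9)

(-21.2, -3.9)


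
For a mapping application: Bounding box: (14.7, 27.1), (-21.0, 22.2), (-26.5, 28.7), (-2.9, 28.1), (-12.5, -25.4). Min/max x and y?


x range: [-26.5, 14.7]
y range: [-25.4, 28.7]
Bounding box: (-26.5,-25.4) to (14.7,28.7)

(-26.5,-25.4) to (14.7,28.7)


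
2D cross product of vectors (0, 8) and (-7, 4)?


u x v = u_x*v_y - u_y*v_x = 0*4 - 8*(-7)
= 0 - (-56) = 56

56


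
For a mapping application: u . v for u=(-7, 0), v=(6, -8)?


u . v = u_x*v_x + u_y*v_y = (-7)*6 + 0*(-8)
= (-42) + 0 = -42

-42


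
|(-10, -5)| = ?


|u| = sqrt((-10)^2 + (-5)^2) = sqrt(125) = 11.1803

11.1803


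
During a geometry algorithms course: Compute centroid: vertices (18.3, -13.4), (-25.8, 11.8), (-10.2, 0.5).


Centroid = ((x_A+x_B+x_C)/3, (y_A+y_B+y_C)/3)
= ((18.3+(-25.8)+(-10.2))/3, ((-13.4)+11.8+0.5)/3)
= (-5.9, -0.3667)

(-5.9, -0.3667)


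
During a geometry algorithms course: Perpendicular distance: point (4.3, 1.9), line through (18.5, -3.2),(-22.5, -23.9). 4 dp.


|cross product| = 503.04
|line direction| = sqrt(2109.49) = 45.9292
Distance = 503.04/sqrt(2109.49) = 10.9525

10.9525


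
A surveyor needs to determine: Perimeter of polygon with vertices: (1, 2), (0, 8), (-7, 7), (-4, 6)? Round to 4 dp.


Sides: (1, 2)->(0, 8): sqrt(37) = 6.082763, (0, 8)->(-7, 7): sqrt(50) = 7.071068, (-7, 7)->(-4, 6): sqrt(10) = 3.162278, (-4, 6)->(1, 2): sqrt(41) = 6.403124
Sum = 22.719233
Perimeter = 22.7192

22.7192


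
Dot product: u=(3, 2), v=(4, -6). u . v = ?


u . v = u_x*v_x + u_y*v_y = 3*4 + 2*(-6)
= 12 + (-12) = 0

0


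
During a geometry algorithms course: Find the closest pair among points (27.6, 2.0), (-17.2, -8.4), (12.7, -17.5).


d(P0,P1) = 45.9913, d(P0,P2) = 24.541, d(P1,P2) = 31.2541
Closest: P0 and P2

Closest pair: (27.6, 2.0) and (12.7, -17.5), distance = 24.541


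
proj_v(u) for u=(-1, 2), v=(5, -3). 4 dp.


u.v = -11, |v| = sqrt(34) = 5.831
Scalar projection = u.v / |v| = -11 / sqrt(34) = -1.8865

-1.8865


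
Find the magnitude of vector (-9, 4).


|u| = sqrt((-9)^2 + 4^2) = sqrt(97) = 9.8489

9.8489


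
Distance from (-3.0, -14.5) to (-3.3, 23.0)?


dx=-0.3, dy=37.5
d^2 = (-0.3)^2 + 37.5^2 = 1406.34
d = sqrt(1406.34) = 37.5012

37.5012


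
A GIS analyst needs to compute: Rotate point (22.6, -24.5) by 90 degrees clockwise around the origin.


90° CW: (x,y) -> (y, -x)
(22.6,-24.5) -> (-24.5, -22.6)

(-24.5, -22.6)


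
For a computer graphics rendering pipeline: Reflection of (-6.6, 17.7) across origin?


Reflection over origin: (x,y) -> (-x,-y)
(-6.6, 17.7) -> (6.6, -17.7)

(6.6, -17.7)


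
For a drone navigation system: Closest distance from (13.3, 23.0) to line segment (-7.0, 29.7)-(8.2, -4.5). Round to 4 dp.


Project P onto AB: t = 0.3839 (clamped to [0,1])
Closest point on segment: (-1.1649, 16.5711)
Distance: 15.8292

15.8292


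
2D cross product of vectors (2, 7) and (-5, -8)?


u x v = u_x*v_y - u_y*v_x = 2*(-8) - 7*(-5)
= (-16) - (-35) = 19

19


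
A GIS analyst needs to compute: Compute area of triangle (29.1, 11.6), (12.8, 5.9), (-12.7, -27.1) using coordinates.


Area = |x_A(y_B-y_C) + x_B(y_C-y_A) + x_C(y_A-y_B)|/2
= |960.3 + (-495.36) + (-72.39)|/2
= 392.55/2 = 196.275

196.275


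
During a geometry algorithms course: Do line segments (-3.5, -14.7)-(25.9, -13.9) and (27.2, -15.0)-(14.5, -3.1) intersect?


Cross products: d1=361.52, d2=1.5, d3=-33.38, d4=326.64
d1*d2 < 0 and d3*d4 < 0? no

No, they don't intersect


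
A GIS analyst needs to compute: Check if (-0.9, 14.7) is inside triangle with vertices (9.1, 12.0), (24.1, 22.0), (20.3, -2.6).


Cross products: AB x AP = 140.5, BC x BP = -587.26, CA x CP = 115.76
All same sign? no

No, outside


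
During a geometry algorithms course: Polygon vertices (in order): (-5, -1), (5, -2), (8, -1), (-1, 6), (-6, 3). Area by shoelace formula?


Shoelace sum: ((-5)*(-2) - 5*(-1)) + (5*(-1) - 8*(-2)) + (8*6 - (-1)*(-1)) + ((-1)*3 - (-6)*6) + ((-6)*(-1) - (-5)*3)
= 127
Area = |127|/2 = 63.5

63.5


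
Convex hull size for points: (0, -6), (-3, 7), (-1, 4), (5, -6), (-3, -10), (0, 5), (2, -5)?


Convex hull vertices (CCW): (-3, -10), (5, -6), (0, 5), (-3, 7)
Count = 4

4


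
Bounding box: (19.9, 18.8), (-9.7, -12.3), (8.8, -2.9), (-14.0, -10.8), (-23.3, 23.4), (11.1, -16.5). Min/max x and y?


x range: [-23.3, 19.9]
y range: [-16.5, 23.4]
Bounding box: (-23.3,-16.5) to (19.9,23.4)

(-23.3,-16.5) to (19.9,23.4)


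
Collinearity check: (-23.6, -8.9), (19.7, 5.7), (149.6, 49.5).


Cross product: (19.7-(-23.6))*(49.5-(-8.9)) - (5.7-(-8.9))*(149.6-(-23.6))
= 0

Yes, collinear


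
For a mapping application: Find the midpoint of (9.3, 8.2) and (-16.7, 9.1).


M = ((9.3+(-16.7))/2, (8.2+9.1)/2)
= (-3.7, 8.65)

(-3.7, 8.65)


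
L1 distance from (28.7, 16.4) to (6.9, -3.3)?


|28.7-6.9| + |16.4-(-3.3)| = 21.8 + 19.7 = 41.5

41.5


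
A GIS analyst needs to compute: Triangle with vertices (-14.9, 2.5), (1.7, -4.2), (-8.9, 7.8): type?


Side lengths squared: AB^2=320.45, BC^2=256.36, CA^2=64.09
Sorted: [64.09, 256.36, 320.45]
By sides: Scalene, By angles: Right

Scalene, Right


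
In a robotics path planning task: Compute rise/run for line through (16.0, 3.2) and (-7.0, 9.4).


slope = (y2-y1)/(x2-x1) = (9.4-3.2)/((-7)-16) = 6.2/(-23) = -0.2696

-0.2696


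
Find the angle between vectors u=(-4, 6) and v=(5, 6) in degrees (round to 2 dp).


u.v = 16, |u| = sqrt(52) = 7.2111, |v| = sqrt(61) = 7.8102
cos(theta) = u.v/(|u||v|) = 16/sqrt(3172) = 0.284088
theta = acos(0.284088) = 73.5 degrees

73.5 degrees


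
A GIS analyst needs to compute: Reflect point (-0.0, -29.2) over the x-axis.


Reflection over x-axis: (x,y) -> (x,-y)
(0, -29.2) -> (0, 29.2)

(0, 29.2)


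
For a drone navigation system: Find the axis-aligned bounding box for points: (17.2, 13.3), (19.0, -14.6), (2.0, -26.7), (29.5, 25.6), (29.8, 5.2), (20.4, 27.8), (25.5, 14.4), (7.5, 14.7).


x range: [2, 29.8]
y range: [-26.7, 27.8]
Bounding box: (2,-26.7) to (29.8,27.8)

(2,-26.7) to (29.8,27.8)


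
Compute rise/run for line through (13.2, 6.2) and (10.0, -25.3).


slope = (y2-y1)/(x2-x1) = ((-25.3)-6.2)/(10-13.2) = (-31.5)/(-3.2) = 9.8438

9.8438


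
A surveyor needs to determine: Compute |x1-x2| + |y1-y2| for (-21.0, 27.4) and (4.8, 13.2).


|(-21)-4.8| + |27.4-13.2| = 25.8 + 14.2 = 40

40


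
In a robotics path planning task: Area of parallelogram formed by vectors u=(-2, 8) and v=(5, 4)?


|u x v| = |(-2)*4 - 8*5|
= |(-8) - 40| = 48

48


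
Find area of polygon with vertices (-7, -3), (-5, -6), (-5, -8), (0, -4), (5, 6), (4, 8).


Shoelace sum: ((-7)*(-6) - (-5)*(-3)) + ((-5)*(-8) - (-5)*(-6)) + ((-5)*(-4) - 0*(-8)) + (0*6 - 5*(-4)) + (5*8 - 4*6) + (4*(-3) - (-7)*8)
= 137
Area = |137|/2 = 68.5

68.5


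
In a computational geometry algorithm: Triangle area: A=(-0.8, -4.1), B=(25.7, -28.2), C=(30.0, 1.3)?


Area = |x_A(y_B-y_C) + x_B(y_C-y_A) + x_C(y_A-y_B)|/2
= |23.6 + 138.78 + 723|/2
= 885.38/2 = 442.69

442.69


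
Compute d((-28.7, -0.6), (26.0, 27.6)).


dx=54.7, dy=28.2
d^2 = 54.7^2 + 28.2^2 = 3787.33
d = sqrt(3787.33) = 61.5413

61.5413


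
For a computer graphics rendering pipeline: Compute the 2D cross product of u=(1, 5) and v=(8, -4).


u x v = u_x*v_y - u_y*v_x = 1*(-4) - 5*8
= (-4) - 40 = -44

-44


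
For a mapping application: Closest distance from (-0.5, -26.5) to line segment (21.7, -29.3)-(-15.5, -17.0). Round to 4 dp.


Project P onto AB: t = 0.5604 (clamped to [0,1])
Closest point on segment: (0.8533, -22.4071)
Distance: 4.3108

4.3108


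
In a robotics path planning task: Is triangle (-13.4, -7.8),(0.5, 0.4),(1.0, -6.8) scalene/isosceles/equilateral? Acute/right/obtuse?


Side lengths squared: AB^2=260.45, BC^2=52.09, CA^2=208.36
Sorted: [52.09, 208.36, 260.45]
By sides: Scalene, By angles: Right

Scalene, Right


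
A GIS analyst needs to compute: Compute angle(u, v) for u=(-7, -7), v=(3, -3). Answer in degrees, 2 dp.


u.v = 0, |u| = sqrt(98) = 9.8995, |v| = sqrt(18) = 4.2426
cos(theta) = u.v/(|u||v|) = 0/sqrt(1764) = 0
theta = acos(0) = 90 degrees

90 degrees


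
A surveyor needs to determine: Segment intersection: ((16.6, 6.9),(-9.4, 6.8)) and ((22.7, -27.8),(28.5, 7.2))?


Cross products: d1=414.76, d2=1324.18, d3=902.81, d4=-6.61
d1*d2 < 0 and d3*d4 < 0? no

No, they don't intersect


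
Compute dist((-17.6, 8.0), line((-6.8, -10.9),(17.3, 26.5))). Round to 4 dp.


|cross product| = 859.41
|line direction| = sqrt(1979.57) = 44.4924
Distance = 859.41/sqrt(1979.57) = 19.3159

19.3159


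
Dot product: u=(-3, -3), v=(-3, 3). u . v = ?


u . v = u_x*v_x + u_y*v_y = (-3)*(-3) + (-3)*3
= 9 + (-9) = 0

0


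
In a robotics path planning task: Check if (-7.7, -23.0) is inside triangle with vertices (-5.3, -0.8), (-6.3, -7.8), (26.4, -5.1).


Cross products: AB x AP = 5.4, BC x BP = -493.26, CA x CP = 714.06
All same sign? no

No, outside


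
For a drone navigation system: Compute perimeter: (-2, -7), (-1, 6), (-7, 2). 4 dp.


Sides: (-2, -7)->(-1, 6): sqrt(170) = 13.038405, (-1, 6)->(-7, 2): sqrt(52) = 7.211103, (-7, 2)->(-2, -7): sqrt(106) = 10.29563
Sum = 30.545138
Perimeter = 30.5451

30.5451


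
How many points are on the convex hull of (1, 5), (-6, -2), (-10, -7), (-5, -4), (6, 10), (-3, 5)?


Convex hull vertices (CCW): (-10, -7), (-5, -4), (6, 10), (-3, 5)
Count = 4

4


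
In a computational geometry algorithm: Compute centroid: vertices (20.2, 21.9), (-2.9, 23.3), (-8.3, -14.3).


Centroid = ((x_A+x_B+x_C)/3, (y_A+y_B+y_C)/3)
= ((20.2+(-2.9)+(-8.3))/3, (21.9+23.3+(-14.3))/3)
= (3, 10.3)

(3, 10.3)


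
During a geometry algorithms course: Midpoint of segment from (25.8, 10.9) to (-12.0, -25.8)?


M = ((25.8+(-12))/2, (10.9+(-25.8))/2)
= (6.9, -7.45)

(6.9, -7.45)


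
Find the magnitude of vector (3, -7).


|u| = sqrt(3^2 + (-7)^2) = sqrt(58) = 7.6158

7.6158


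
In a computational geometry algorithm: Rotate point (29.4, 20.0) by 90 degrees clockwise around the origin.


90° CW: (x,y) -> (y, -x)
(29.4,20) -> (20, -29.4)

(20, -29.4)


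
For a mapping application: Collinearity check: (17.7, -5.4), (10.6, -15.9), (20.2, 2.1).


Cross product: (10.6-17.7)*(2.1-(-5.4)) - ((-15.9)-(-5.4))*(20.2-17.7)
= -27

No, not collinear


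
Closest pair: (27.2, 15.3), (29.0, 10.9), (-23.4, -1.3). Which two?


d(P0,P1) = 4.7539, d(P0,P2) = 53.2534, d(P1,P2) = 53.8015
Closest: P0 and P1

Closest pair: (27.2, 15.3) and (29.0, 10.9), distance = 4.7539


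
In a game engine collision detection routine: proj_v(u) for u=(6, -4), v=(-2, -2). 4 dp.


u.v = -4, |v| = sqrt(8) = 2.8284
Scalar projection = u.v / |v| = -4 / sqrt(8) = -1.4142

-1.4142


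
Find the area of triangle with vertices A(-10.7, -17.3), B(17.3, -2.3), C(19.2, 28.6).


Area = |x_A(y_B-y_C) + x_B(y_C-y_A) + x_C(y_A-y_B)|/2
= |330.63 + 794.07 + (-288)|/2
= 836.7/2 = 418.35

418.35


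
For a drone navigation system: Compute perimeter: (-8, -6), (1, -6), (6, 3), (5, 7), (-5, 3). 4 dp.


Sides: (-8, -6)->(1, -6): sqrt(81) = 9, (1, -6)->(6, 3): sqrt(106) = 10.29563, (6, 3)->(5, 7): sqrt(17) = 4.123106, (5, 7)->(-5, 3): sqrt(116) = 10.77033, (-5, 3)->(-8, -6): sqrt(90) = 9.486833
Sum = 43.675899
Perimeter = 43.6759

43.6759


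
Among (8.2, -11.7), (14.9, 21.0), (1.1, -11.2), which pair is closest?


d(P0,P1) = 33.3793, d(P0,P2) = 7.1176, d(P1,P2) = 35.0326
Closest: P0 and P2

Closest pair: (8.2, -11.7) and (1.1, -11.2), distance = 7.1176


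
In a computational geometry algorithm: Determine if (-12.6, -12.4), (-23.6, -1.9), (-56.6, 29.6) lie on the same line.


Cross product: ((-23.6)-(-12.6))*(29.6-(-12.4)) - ((-1.9)-(-12.4))*((-56.6)-(-12.6))
= 0

Yes, collinear


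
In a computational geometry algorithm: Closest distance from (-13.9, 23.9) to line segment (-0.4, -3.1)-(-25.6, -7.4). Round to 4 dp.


Project P onto AB: t = 0.3429 (clamped to [0,1])
Closest point on segment: (-9.0413, -4.5745)
Distance: 28.8861

28.8861


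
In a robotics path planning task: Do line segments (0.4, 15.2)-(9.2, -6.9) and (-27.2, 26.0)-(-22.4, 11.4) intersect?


Cross products: d1=351.12, d2=373.52, d3=-514.92, d4=-537.32
d1*d2 < 0 and d3*d4 < 0? no

No, they don't intersect


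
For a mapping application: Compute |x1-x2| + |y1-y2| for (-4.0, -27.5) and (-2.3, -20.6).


|(-4)-(-2.3)| + |(-27.5)-(-20.6)| = 1.7 + 6.9 = 8.6

8.6


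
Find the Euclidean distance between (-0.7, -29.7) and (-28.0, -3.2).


dx=-27.3, dy=26.5
d^2 = (-27.3)^2 + 26.5^2 = 1447.54
d = sqrt(1447.54) = 38.0466

38.0466


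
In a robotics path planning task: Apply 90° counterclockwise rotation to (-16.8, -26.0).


90° CCW: (x,y) -> (-y, x)
(-16.8,-26) -> (26, -16.8)

(26, -16.8)


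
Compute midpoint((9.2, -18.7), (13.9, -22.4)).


M = ((9.2+13.9)/2, ((-18.7)+(-22.4))/2)
= (11.55, -20.55)

(11.55, -20.55)


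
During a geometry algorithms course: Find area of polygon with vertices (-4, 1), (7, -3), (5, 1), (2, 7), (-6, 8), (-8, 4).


Shoelace sum: ((-4)*(-3) - 7*1) + (7*1 - 5*(-3)) + (5*7 - 2*1) + (2*8 - (-6)*7) + ((-6)*4 - (-8)*8) + ((-8)*1 - (-4)*4)
= 166
Area = |166|/2 = 83

83


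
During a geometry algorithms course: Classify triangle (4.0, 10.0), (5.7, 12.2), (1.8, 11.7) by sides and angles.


Side lengths squared: AB^2=7.73, BC^2=15.46, CA^2=7.73
Sorted: [7.73, 7.73, 15.46]
By sides: Isosceles, By angles: Right

Isosceles, Right


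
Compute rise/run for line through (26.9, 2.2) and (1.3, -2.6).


slope = (y2-y1)/(x2-x1) = ((-2.6)-2.2)/(1.3-26.9) = (-4.8)/(-25.6) = 0.1875

0.1875


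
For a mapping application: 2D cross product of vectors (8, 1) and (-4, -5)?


u x v = u_x*v_y - u_y*v_x = 8*(-5) - 1*(-4)
= (-40) - (-4) = -36

-36


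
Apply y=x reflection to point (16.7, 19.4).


Reflection over y=x: (x,y) -> (y,x)
(16.7, 19.4) -> (19.4, 16.7)

(19.4, 16.7)


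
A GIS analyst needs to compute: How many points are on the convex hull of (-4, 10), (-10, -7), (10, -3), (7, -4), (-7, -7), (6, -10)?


Convex hull vertices (CCW): (-10, -7), (6, -10), (10, -3), (-4, 10)
Count = 4

4


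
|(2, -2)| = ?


|u| = sqrt(2^2 + (-2)^2) = sqrt(8) = 2.8284

2.8284


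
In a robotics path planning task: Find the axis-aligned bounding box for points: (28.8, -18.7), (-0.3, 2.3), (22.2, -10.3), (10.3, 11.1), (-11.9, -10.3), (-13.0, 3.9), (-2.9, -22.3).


x range: [-13, 28.8]
y range: [-22.3, 11.1]
Bounding box: (-13,-22.3) to (28.8,11.1)

(-13,-22.3) to (28.8,11.1)


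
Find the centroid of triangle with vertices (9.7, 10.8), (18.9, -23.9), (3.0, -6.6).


Centroid = ((x_A+x_B+x_C)/3, (y_A+y_B+y_C)/3)
= ((9.7+18.9+3)/3, (10.8+(-23.9)+(-6.6))/3)
= (10.5333, -6.5667)

(10.5333, -6.5667)


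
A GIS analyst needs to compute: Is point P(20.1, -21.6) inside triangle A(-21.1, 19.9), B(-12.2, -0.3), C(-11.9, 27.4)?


Cross products: AB x AP = 462.89, BC x BP = -901.1, CA x CP = 690.8
All same sign? no

No, outside


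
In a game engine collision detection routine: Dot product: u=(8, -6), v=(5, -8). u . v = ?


u . v = u_x*v_x + u_y*v_y = 8*5 + (-6)*(-8)
= 40 + 48 = 88

88


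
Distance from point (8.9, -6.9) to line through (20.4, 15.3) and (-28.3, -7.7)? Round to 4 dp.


|cross product| = 816.64
|line direction| = sqrt(2900.69) = 53.8581
Distance = 816.64/sqrt(2900.69) = 15.1628

15.1628


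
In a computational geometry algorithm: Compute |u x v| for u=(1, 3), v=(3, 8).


|u x v| = |1*8 - 3*3|
= |8 - 9| = 1

1


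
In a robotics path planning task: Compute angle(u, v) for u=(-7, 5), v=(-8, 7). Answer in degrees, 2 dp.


u.v = 91, |u| = sqrt(74) = 8.6023, |v| = sqrt(113) = 10.6301
cos(theta) = u.v/(|u||v|) = 91/sqrt(8362) = 0.995145
theta = acos(0.995145) = 5.65 degrees

5.65 degrees


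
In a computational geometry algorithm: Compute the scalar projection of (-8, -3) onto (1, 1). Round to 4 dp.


u.v = -11, |v| = sqrt(2) = 1.4142
Scalar projection = u.v / |v| = -11 / sqrt(2) = -7.7782

-7.7782


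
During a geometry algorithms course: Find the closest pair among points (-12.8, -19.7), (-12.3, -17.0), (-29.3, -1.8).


d(P0,P1) = 2.7459, d(P0,P2) = 24.3446, d(P1,P2) = 22.8044
Closest: P0 and P1

Closest pair: (-12.8, -19.7) and (-12.3, -17.0), distance = 2.7459


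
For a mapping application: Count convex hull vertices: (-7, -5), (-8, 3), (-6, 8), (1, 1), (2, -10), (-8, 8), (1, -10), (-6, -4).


Convex hull vertices (CCW): (-8, 3), (-7, -5), (1, -10), (2, -10), (1, 1), (-6, 8), (-8, 8)
Count = 7

7


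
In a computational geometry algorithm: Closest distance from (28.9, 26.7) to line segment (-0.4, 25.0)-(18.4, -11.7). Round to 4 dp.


Project P onto AB: t = 0.2873 (clamped to [0,1])
Closest point on segment: (5.0006, 14.4573)
Distance: 26.8526

26.8526


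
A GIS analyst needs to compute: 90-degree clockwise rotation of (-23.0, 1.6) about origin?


90° CW: (x,y) -> (y, -x)
(-23,1.6) -> (1.6, 23)

(1.6, 23)


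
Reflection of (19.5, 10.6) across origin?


Reflection over origin: (x,y) -> (-x,-y)
(19.5, 10.6) -> (-19.5, -10.6)

(-19.5, -10.6)


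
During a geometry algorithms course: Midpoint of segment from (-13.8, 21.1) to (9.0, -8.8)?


M = (((-13.8)+9)/2, (21.1+(-8.8))/2)
= (-2.4, 6.15)

(-2.4, 6.15)


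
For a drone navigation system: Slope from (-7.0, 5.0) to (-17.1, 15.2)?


slope = (y2-y1)/(x2-x1) = (15.2-5)/((-17.1)-(-7)) = 10.2/(-10.1) = -1.0099

-1.0099


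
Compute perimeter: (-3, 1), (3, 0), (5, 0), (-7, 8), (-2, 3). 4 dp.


Sides: (-3, 1)->(3, 0): sqrt(37) = 6.082763, (3, 0)->(5, 0): sqrt(4) = 2, (5, 0)->(-7, 8): sqrt(208) = 14.422205, (-7, 8)->(-2, 3): sqrt(50) = 7.071068, (-2, 3)->(-3, 1): sqrt(5) = 2.236068
Sum = 31.812104
Perimeter = 31.8121

31.8121


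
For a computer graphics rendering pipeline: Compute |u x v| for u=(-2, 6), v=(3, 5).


|u x v| = |(-2)*5 - 6*3|
= |(-10) - 18| = 28

28


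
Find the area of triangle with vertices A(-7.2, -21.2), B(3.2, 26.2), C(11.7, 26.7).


Area = |x_A(y_B-y_C) + x_B(y_C-y_A) + x_C(y_A-y_B)|/2
= |3.6 + 153.28 + (-554.58)|/2
= 397.7/2 = 198.85

198.85


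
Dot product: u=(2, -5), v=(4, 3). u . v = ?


u . v = u_x*v_x + u_y*v_y = 2*4 + (-5)*3
= 8 + (-15) = -7

-7


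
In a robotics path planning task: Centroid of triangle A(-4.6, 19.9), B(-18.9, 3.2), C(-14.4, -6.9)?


Centroid = ((x_A+x_B+x_C)/3, (y_A+y_B+y_C)/3)
= (((-4.6)+(-18.9)+(-14.4))/3, (19.9+3.2+(-6.9))/3)
= (-12.6333, 5.4)

(-12.6333, 5.4)


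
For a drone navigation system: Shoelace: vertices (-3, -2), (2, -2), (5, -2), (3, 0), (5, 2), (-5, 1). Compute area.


Shoelace sum: ((-3)*(-2) - 2*(-2)) + (2*(-2) - 5*(-2)) + (5*0 - 3*(-2)) + (3*2 - 5*0) + (5*1 - (-5)*2) + ((-5)*(-2) - (-3)*1)
= 56
Area = |56|/2 = 28

28


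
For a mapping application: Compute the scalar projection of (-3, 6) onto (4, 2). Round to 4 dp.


u.v = 0, |v| = sqrt(20) = 4.4721
Scalar projection = u.v / |v| = 0 / sqrt(20) = 0

0


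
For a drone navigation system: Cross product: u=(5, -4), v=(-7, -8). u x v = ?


u x v = u_x*v_y - u_y*v_x = 5*(-8) - (-4)*(-7)
= (-40) - 28 = -68

-68


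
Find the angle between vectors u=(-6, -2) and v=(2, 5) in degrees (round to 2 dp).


u.v = -22, |u| = sqrt(40) = 6.3246, |v| = sqrt(29) = 5.3852
cos(theta) = u.v/(|u||v|) = -22/sqrt(1160) = -0.645942
theta = acos(-0.645942) = 130.24 degrees

130.24 degrees


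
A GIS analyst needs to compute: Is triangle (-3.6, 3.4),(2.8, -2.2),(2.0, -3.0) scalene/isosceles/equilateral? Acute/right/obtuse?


Side lengths squared: AB^2=72.32, BC^2=1.28, CA^2=72.32
Sorted: [1.28, 72.32, 72.32]
By sides: Isosceles, By angles: Acute

Isosceles, Acute


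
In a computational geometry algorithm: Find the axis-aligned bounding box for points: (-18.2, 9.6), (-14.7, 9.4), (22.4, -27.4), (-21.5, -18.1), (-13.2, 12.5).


x range: [-21.5, 22.4]
y range: [-27.4, 12.5]
Bounding box: (-21.5,-27.4) to (22.4,12.5)

(-21.5,-27.4) to (22.4,12.5)


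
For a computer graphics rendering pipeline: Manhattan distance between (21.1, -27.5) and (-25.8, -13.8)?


|21.1-(-25.8)| + |(-27.5)-(-13.8)| = 46.9 + 13.7 = 60.6

60.6


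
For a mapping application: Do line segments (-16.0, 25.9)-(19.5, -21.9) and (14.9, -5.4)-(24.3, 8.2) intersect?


Cross products: d1=714.46, d2=-217.66, d3=365.87, d4=1297.99
d1*d2 < 0 and d3*d4 < 0? no

No, they don't intersect


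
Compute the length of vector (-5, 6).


|u| = sqrt((-5)^2 + 6^2) = sqrt(61) = 7.8102

7.8102


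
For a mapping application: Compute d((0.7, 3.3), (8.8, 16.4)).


dx=8.1, dy=13.1
d^2 = 8.1^2 + 13.1^2 = 237.22
d = sqrt(237.22) = 15.4019

15.4019


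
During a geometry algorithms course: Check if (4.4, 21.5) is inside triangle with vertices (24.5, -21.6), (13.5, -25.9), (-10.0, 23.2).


Cross products: AB x AP = -560.53, BC x BP = -667.09, CA x CP = 586.47
All same sign? no

No, outside


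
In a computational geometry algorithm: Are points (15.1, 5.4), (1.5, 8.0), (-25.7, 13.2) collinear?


Cross product: (1.5-15.1)*(13.2-5.4) - (8-5.4)*((-25.7)-15.1)
= 0

Yes, collinear
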